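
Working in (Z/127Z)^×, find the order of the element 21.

63

Since 21 ∈ (Z/127Z)^×, its order divides φ(127) = 127 − 1 = 126 = 2 · 3^2 · 7.
Divisors of 126: 1, 2, 3, 6, 7, 9, 14, 18, 21, 42, 63, 126.
Check 21^d mod 127 for each divisor in increasing order:
21^1 ≡ 21 (mod 127)
21^2 ≡ 60 (mod 127)
21^3 ≡ 117 (mod 127)
21^6 ≡ 100 (mod 127)
21^7 ≡ 68 (mod 127)
21^9 ≡ 16 (mod 127)
21^14 ≡ 52 (mod 127)
21^18 ≡ 2 (mod 127)
21^21 ≡ 107 (mod 127)
21^42 ≡ 19 (mod 127)
21^63 ≡ 1 (mod 127) ✓
So ord_127(21) = 63.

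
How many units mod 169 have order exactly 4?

φ(169) = φ(13^2) = 13·(13−1) = 156 = 2^2 · 3 · 13.
In a cyclic group of order 156, there are φ(d) elements of order d for each divisor d of 156, and zero for non-divisors.
4 = 2^2 divides 156, and φ(4) = 2.

2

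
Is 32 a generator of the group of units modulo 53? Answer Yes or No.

Yes

φ(53) = 53 − 1 = 52 = 2^2 · 13.
An element g generates (Z/53Z)^× iff g^(52/q) ≢ 1 (mod 53) for each prime q ∈ {2, 13}.
32^26 ≡ 52 (mod 53)  [q = 2: ≢ 1 ✓]
32^4 ≡ 24 (mod 53)  [q = 13: ≢ 1 ✓]
Every test exponent gives a nontrivial residue, hence 32 generates the full group.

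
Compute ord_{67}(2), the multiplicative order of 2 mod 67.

By Lagrange's theorem, ord_67(2) divides φ(67) = 67 − 1 = 66 = 2 · 3 · 11.
Divisors of 66: 1, 2, 3, 6, 11, 22, 33, 66.
Check 2^d mod 67 for each divisor in increasing order:
2^1 ≡ 2 (mod 67)
2^2 ≡ 4 (mod 67)
2^3 ≡ 8 (mod 67)
2^6 ≡ 64 (mod 67)
2^11 ≡ 38 (mod 67)
2^22 ≡ 37 (mod 67)
2^33 ≡ 66 (mod 67)
2^66 ≡ 1 (mod 67) ✓
Hence ord(2) = 66.

66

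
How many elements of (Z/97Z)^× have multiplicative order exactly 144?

0

φ(97) = 97 − 1 = 96 = 2^5 · 3.
In a cyclic group of order 96, there are φ(d) elements of order d for each divisor d of 96, and zero for non-divisors.
144 does not divide 96, so no element of (Z/97Z)^× has order 144.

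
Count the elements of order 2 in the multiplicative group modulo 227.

1

φ(227) = 227 − 1 = 226 = 2 · 113.
(Z/227Z)^× is cyclic (|G| = 226); a cyclic group of order m has exactly φ(d) elements of each order d | m, and none otherwise.
2 | 226, and φ(2) = 2 − 1 = 1.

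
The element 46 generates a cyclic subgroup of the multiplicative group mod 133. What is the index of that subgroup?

18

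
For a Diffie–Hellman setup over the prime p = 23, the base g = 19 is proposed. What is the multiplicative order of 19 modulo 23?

22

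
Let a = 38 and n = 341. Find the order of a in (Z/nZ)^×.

15

Since 38 ∈ (Z/341Z)^×, its order divides φ(341) = φ(11·31) = (11−1)·(31−1) = 10·30 = 300 = 2^2 · 3 · 5^2.
Divisors of 300: 1, 2, 3, 4, 5, 6, 10, 12, 15, 20, 25, 30, 50, 60, 75, 100, 150, 300.
Check 38^d mod 341 for each divisor in increasing order:
38^1 ≡ 38 (mod 341)
38^2 ≡ 80 (mod 341)
38^3 ≡ 312 (mod 341)
38^4 ≡ 262 (mod 341)
38^5 ≡ 67 (mod 341)
38^6 ≡ 159 (mod 341)
38^10 ≡ 56 (mod 341)
38^12 ≡ 47 (mod 341)
38^15 ≡ 1 (mod 341) ✓
The smallest such exponent is 15, so the order of 38 is 15.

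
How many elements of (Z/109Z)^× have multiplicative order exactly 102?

φ(109) = 109 − 1 = 108 = 2^2 · 3^3.
Since (Z/109Z)^× is cyclic of order 108, the number of elements of order d is φ(d) when d | 108 and 0 otherwise.
Here 108 is not a multiple of 102, so there are no elements of order 102.

0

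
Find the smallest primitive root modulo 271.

φ(271) = 271 − 1 = 270 = 2 · 3^3 · 5.
Test candidates g = 2, 3, … against the prime factors q ∈ {2, 3, 5} of φ(271): g is a generator iff g^(270/q) ≢ 1 for every such q.
g = 2: 2^135 ≡ 1 — hits 1, so not a primitive root.
g = 3: 3^135 ≡ 270; 3^90 ≡ 1 — hits 1, so not a primitive root.
g = 4: 4^135 ≡ 1 — hits 1, so not a primitive root.
g = 5: 5^135 ≡ 1 — hits 1, so not a primitive root.
g = 6: 6^135 ≡ 270; 6^90 ≡ 242; 6^54 ≡ 10 — none is 1, so 6 is a primitive root.
The smallest primitive root modulo 271 is 6.

6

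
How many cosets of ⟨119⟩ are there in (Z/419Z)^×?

19

By Lagrange's theorem, ord_419(119) divides φ(419) = 419 − 1 = 418 = 2 · 11 · 19.
Divisors of 418: 1, 2, 11, 19, 22, 38, 209, 418.
Check 119^d mod 419 for each divisor in increasing order:
119^1 ≡ 119 (mod 419)
119^2 ≡ 334 (mod 419)
119^11 ≡ 418 (mod 419)
119^19 ≡ 71 (mod 419)
119^22 ≡ 1 (mod 419) ✓
So ord_419(119) = 22, hence |⟨119⟩| = 22.
Index = |(Z/419Z)^×| / |⟨119⟩| = 418 / 22 = 19.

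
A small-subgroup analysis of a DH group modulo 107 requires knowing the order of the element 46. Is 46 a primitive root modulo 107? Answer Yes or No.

φ(107) = 107 − 1 = 106 = 2 · 53.
Test 46^(106/q) mod 107 for each prime factor q of 106:
46^53 ≡ 106 (mod 107)  [q = 2: ≢ 1 ✓]
46^2 ≡ 83 (mod 107)  [q = 53: ≢ 1 ✓]
Every test exponent gives a nontrivial residue, hence 46 generates the full group.

Yes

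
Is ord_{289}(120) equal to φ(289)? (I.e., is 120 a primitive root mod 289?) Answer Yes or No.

No

φ(289) = φ(17^2) = 17·(17−1) = 272 = 2^4 · 17.
It suffices to check that the order of 120 is not a proper divisor of 272: compute 120^(272/q) for q ∈ {2, 17}.
120^136 ≡ 1 (mod 289)  [q = 2: ≡ 1 ✗]
120^16 ≡ 171 (mod 289)  [q = 17: ≢ 1 ✓]
Since 120^136 ≡ 1, the order of 120 divides 136 < 272, so 120 is not a primitive root.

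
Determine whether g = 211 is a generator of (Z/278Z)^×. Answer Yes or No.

Yes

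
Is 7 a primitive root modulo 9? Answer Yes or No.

No

φ(9) = φ(3^2) = 3·(3−1) = 6 = 2 · 3.
An element g generates (Z/9Z)^× iff g^(6/q) ≢ 1 (mod 9) for each prime q ∈ {2, 3}.
7^3 ≡ 1 (mod 9)  [q = 2: ≡ 1 ✗]
7^2 ≡ 4 (mod 9)  [q = 3: ≢ 1 ✓]
Since 7^3 ≡ 1, the order of 7 divides 3 < 6, so 7 is not a primitive root.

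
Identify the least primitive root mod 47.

5

φ(47) = 47 − 1 = 46 = 2 · 23.
Test candidates g = 2, 3, … against the prime factors q ∈ {2, 23} of φ(47): g is a generator iff g^(46/q) ≢ 1 for every such q.
g = 2: 2^23 ≡ 1 — hits 1, so not a primitive root.
g = 3: 3^23 ≡ 1 — hits 1, so not a primitive root.
g = 4: 4^23 ≡ 1 — hits 1, so not a primitive root.
g = 5: 5^23 ≡ 46; 5^2 ≡ 25 — none is 1, so 5 is a primitive root.
So 5 is the smallest generator of (Z/47Z)^×.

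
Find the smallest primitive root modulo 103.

5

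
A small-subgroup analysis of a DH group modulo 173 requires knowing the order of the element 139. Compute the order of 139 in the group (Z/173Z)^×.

ord(139) | φ(173) = 173 − 1 = 172 = 2^2 · 43.
Divisors of 172: 1, 2, 4, 43, 86, 172.
Check 139^d mod 173 for each divisor in increasing order:
139^1 ≡ 139 (mod 173)
139^2 ≡ 118 (mod 173)
139^4 ≡ 84 (mod 173)
139^43 ≡ 1 (mod 173) ✓
So ord_173(139) = 43.

43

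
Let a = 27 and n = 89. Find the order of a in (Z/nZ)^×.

Since 27 ∈ (Z/89Z)^×, its order divides φ(89) = 89 − 1 = 88 = 2^3 · 11.
Divisors of 88: 1, 2, 4, 8, 11, 22, 44, 88.
Check 27^d mod 89 for each divisor in increasing order:
27^1 ≡ 27 (mod 89)
27^2 ≡ 17 (mod 89)
27^4 ≡ 22 (mod 89)
27^8 ≡ 39 (mod 89)
27^11 ≡ 12 (mod 89)
27^22 ≡ 55 (mod 89)
27^44 ≡ 88 (mod 89)
27^88 ≡ 1 (mod 89) ✓
The smallest such exponent is 88, so the order of 27 is 88.

88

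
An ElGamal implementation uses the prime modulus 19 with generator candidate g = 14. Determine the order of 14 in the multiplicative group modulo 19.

18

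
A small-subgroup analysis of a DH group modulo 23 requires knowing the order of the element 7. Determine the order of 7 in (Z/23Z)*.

22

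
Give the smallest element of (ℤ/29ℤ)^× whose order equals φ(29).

φ(29) = 29 − 1 = 28 = 2^2 · 7.
g is a primitive root iff g^(28/q) ≢ 1 (mod 29) for each prime q ∈ {2, 7}.
g = 2: 2^14 ≡ 28; 2^4 ≡ 16 — none is 1, so 2 is a primitive root.
So 2 is the smallest generator of (Z/29Z)^×.

2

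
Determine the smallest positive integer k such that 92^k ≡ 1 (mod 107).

53

Since 92 ∈ (Z/107Z)^×, its order divides φ(107) = 107 − 1 = 106 = 2 · 53.
Divisors of 106: 1, 2, 53, 106.
Check 92^d mod 107 for each divisor in increasing order:
92^1 ≡ 92
92^2 ≡ 11
92^53 ≡ 1
Hence ord(92) = 53.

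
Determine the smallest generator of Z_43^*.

3

φ(43) = 43 − 1 = 42 = 2 · 3 · 7.
Test candidates g = 2, 3, … against the prime factors q ∈ {2, 3, 7} of φ(43): g is a generator iff g^(42/q) ≢ 1 for every such q.
g = 2: 2^21 ≡ 42; 2^14 ≡ 1 — hits 1, so not a primitive root.
g = 3: 3^21 ≡ 42; 3^14 ≡ 36; 3^6 ≡ 41 — none is 1, so 3 is a primitive root.
So 3 is the smallest generator of (Z/43Z)^×.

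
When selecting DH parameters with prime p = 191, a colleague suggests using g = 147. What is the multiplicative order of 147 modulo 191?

95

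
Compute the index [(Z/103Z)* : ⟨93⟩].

By Lagrange's theorem, ord_103(93) divides φ(103) = 103 − 1 = 102 = 2 · 3 · 17.
Divisors of 102: 1, 2, 3, 6, 17, 34, 51, 102.
Evaluate successive powers at the divisors of 102:
93^1 ≡ 93 (mod 103)
93^2 ≡ 100 (mod 103)
93^3 ≡ 30 (mod 103)
93^6 ≡ 76 (mod 103)
93^17 ≡ 1 (mod 103) ✓
The order of 93 is 17, so the subgroup it generates has 17 elements.
Index = |(Z/103Z)^×| / |⟨93⟩| = 102 / 17 = 6.

6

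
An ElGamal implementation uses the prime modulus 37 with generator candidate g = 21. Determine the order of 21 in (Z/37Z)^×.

18

The order of 21 must divide φ(37) = 37 − 1 = 36 = 2^2 · 3^2.
Divisors of 36: 1, 2, 3, 4, 6, 9, 12, 18, 36.
Test each divisor d:
21^1 ≡ 21 (mod 37)
21^2 ≡ 34 (mod 37)
21^3 ≡ 11 (mod 37)
21^4 ≡ 9 (mod 37)
21^6 ≡ 10 (mod 37)
21^9 ≡ 36 (mod 37)
21^12 ≡ 26 (mod 37)
21^18 ≡ 1 (mod 37) ✓
So ord_37(21) = 18.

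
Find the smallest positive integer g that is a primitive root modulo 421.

2

φ(421) = 421 − 1 = 420 = 2^2 · 3 · 5 · 7.
g is a primitive root iff g^(420/q) ≢ 1 (mod 421) for each prime q ∈ {2, 3, 5, 7}.
g = 2: 2^210 ≡ 420; 2^140 ≡ 400; 2^84 ≡ 279; 2^60 ≡ 370 — none is 1, so 2 is a primitive root.
The smallest primitive root modulo 421 is 2.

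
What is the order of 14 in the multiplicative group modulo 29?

28

Since 14 ∈ (Z/29Z)^×, its order divides φ(29) = 29 − 1 = 28 = 2^2 · 7.
Divisors of 28: 1, 2, 4, 7, 14, 28.
Test each divisor d:
14^1 ≡ 14 (mod 29)
14^2 ≡ 22 (mod 29)
14^4 ≡ 20 (mod 29)
14^7 ≡ 12 (mod 29)
14^14 ≡ 28 (mod 29)
14^28 ≡ 1 (mod 29) ✓
Hence ord(14) = 28.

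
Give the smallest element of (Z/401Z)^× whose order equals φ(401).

3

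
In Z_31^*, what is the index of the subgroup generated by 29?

3

ord(29) | φ(31) = 31 − 1 = 30 = 2 · 3 · 5.
Divisors of 30: 1, 2, 3, 5, 6, 10, 15, 30.
Test each divisor d:
29^1 ≡ 29
29^2 ≡ 4
29^3 ≡ 23
29^5 ≡ 30
29^6 ≡ 2
29^10 ≡ 1
Thus |⟨29⟩| = ord(29) = 10.
The index is φ(31) / ord(29) = 30 / 10 = 3.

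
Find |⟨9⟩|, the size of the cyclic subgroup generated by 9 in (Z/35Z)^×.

6

By Lagrange's theorem, ord_35(9) divides φ(35) = φ(5·7) = (5−1)·(7−1) = 4·6 = 24 = 2^3 · 3.
Divisors of 24: 1, 2, 3, 4, 6, 8, 12, 24.
Evaluate successive powers at the divisors of 24:
9^1 ≡ 9 (mod 35)
9^2 ≡ 11 (mod 35)
9^3 ≡ 29 (mod 35)
9^4 ≡ 16 (mod 35)
9^6 ≡ 1 (mod 35) ✓
Hence ord(9) = 6.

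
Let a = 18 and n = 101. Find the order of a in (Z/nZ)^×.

100

ord(18) | φ(101) = 101 − 1 = 100 = 2^2 · 5^2.
Divisors of 100: 1, 2, 4, 5, 10, 20, 25, 50, 100.
Evaluate successive powers at the divisors of 100:
18^1 ≡ 18 (mod 101)
18^2 ≡ 21 (mod 101)
18^4 ≡ 37 (mod 101)
18^5 ≡ 60 (mod 101)
18^10 ≡ 65 (mod 101)
18^20 ≡ 84 (mod 101)
18^25 ≡ 91 (mod 101)
18^50 ≡ 100 (mod 101)
18^100 ≡ 1 (mod 101) ✓
So ord_101(18) = 100.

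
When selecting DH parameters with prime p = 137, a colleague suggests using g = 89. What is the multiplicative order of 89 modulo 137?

136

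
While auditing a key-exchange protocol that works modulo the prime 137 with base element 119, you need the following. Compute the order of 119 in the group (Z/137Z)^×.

ord(119) | φ(137) = 137 − 1 = 136 = 2^3 · 17.
Divisors of 136: 1, 2, 4, 8, 17, 34, 68, 136.
Evaluate successive powers at the divisors of 136:
119^1 ≡ 119 (mod 137)
119^2 ≡ 50 (mod 137)
119^4 ≡ 34 (mod 137)
119^8 ≡ 60 (mod 137)
119^17 ≡ 1 (mod 137) ✓
Hence ord(119) = 17.

17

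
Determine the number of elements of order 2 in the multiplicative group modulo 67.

1

φ(67) = 67 − 1 = 66 = 2 · 3 · 11.
Since (Z/67Z)^× is cyclic of order 66, the number of elements of order d is φ(d) when d | 66 and 0 otherwise.
2 | 66, and φ(2) = 2 − 1 = 1.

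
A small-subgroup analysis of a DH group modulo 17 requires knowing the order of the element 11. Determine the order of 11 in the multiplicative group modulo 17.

16

By Lagrange's theorem, ord_17(11) divides φ(17) = 17 − 1 = 16 = 2^4.
Divisors of 16: 1, 2, 4, 8, 16.
Test each divisor d:
11^1 ≡ 11
11^2 ≡ 2
11^4 ≡ 4
11^8 ≡ 16
11^16 ≡ 1
Therefore the multiplicative order of 11 modulo 17 is 16.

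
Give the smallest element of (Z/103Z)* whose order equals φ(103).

5

φ(103) = 103 − 1 = 102 = 2 · 3 · 17.
Test candidates g = 2, 3, … against the prime factors q ∈ {2, 3, 17} of φ(103): g is a generator iff g^(102/q) ≢ 1 for every such q.
g = 2: 2^51 ≡ 1 — hits 1, so not a primitive root.
g = 3: 3^51 ≡ 102; 3^34 ≡ 1 — hits 1, so not a primitive root.
g = 4: 4^51 ≡ 1 — hits 1, so not a primitive root.
g = 5: 5^51 ≡ 102; 5^34 ≡ 56; 5^6 ≡ 72 — none is 1, so 5 is a primitive root.
So 5 is the smallest generator of (Z/103Z)^×.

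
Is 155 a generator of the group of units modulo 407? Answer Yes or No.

No

407 = 11 · 37 is a product of two distinct odd primes, so (Z/407Z)^× ≅ (Z/11Z)^× × (Z/37Z)^× is not cyclic.
No primitive root modulo 407 exists; in particular 155 is not one.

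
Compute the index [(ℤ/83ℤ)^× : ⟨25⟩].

ord(25) | φ(83) = 83 − 1 = 82 = 2 · 41.
Divisors of 82: 1, 2, 41, 82.
Test each divisor d:
25^1 ≡ 25 (mod 83)
25^2 ≡ 44 (mod 83)
25^41 ≡ 1 (mod 83) ✓
So ord_83(25) = 41, hence |⟨25⟩| = 41.
[(Z/83Z)^× : ⟨25⟩] = 82/41 = 2.

2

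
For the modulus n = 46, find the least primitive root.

φ(46) = φ(2)·φ(23) = 1·22 = 22 = 2 · 11.
g is a primitive root iff g^(22/q) ≢ 1 (mod 46) for each prime q ∈ {2, 11}.
g = 2: gcd(2, 46) = 2 > 1, not a unit — skip.
g = 3: 3^11 ≡ 1 — hits 1, so not a primitive root.
g = 4: gcd(4, 46) = 2 > 1, not a unit — skip.
g = 5: 5^11 ≡ 45; 5^2 ≡ 25 — none is 1, so 5 is a primitive root.
Hence the least primitive root of 46 is 5.

5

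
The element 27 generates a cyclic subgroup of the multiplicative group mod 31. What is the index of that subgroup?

ord(27) | φ(31) = 31 − 1 = 30 = 2 · 3 · 5.
Divisors of 30: 1, 2, 3, 5, 6, 10, 15, 30.
Test each divisor d:
27^1 ≡ 27
27^2 ≡ 16
27^3 ≡ 29
27^5 ≡ 30
27^6 ≡ 4
27^10 ≡ 1
Thus |⟨27⟩| = ord(27) = 10.
Index = |(Z/31Z)^×| / |⟨27⟩| = 30 / 10 = 3.

3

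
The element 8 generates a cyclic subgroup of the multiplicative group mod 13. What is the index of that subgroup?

3

By Lagrange's theorem, ord_13(8) divides φ(13) = 13 − 1 = 12 = 2^2 · 3.
Divisors of 12: 1, 2, 3, 4, 6, 12.
Check 8^d mod 13 for each divisor in increasing order:
8^1 ≡ 8 (mod 13)
8^2 ≡ 12 (mod 13)
8^3 ≡ 5 (mod 13)
8^4 ≡ 1 (mod 13) ✓
So ord_13(8) = 4, hence |⟨8⟩| = 4.
Index = |(Z/13Z)^×| / |⟨8⟩| = 12 / 4 = 3.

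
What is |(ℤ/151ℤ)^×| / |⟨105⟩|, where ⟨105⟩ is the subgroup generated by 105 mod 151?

ord(105) | φ(151) = 151 − 1 = 150 = 2 · 3 · 5^2.
Divisors of 150: 1, 2, 3, 5, 6, 10, 15, 25, 30, 50, 75, 150.
Evaluate successive powers at the divisors of 150:
105^1 ≡ 105 (mod 151)
105^2 ≡ 2 (mod 151)
105^3 ≡ 59 (mod 151)
105^5 ≡ 118 (mod 151)
105^6 ≡ 8 (mod 151)
105^10 ≡ 32 (mod 151)
105^15 ≡ 1 (mod 151) ✓
Thus |⟨105⟩| = ord(105) = 15.
The index is φ(151) / ord(105) = 150 / 15 = 10.

10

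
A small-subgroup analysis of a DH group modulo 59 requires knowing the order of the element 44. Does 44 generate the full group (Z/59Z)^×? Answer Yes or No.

Yes

φ(59) = 59 − 1 = 58 = 2 · 29.
It suffices to check that the order of 44 is not a proper divisor of 58: compute 44^(58/q) for q ∈ {2, 29}.
44^29 ≡ 58 (mod 59)  [q = 2: ≢ 1 ✓]
44^2 ≡ 48 (mod 59)  [q = 29: ≢ 1 ✓]
Every test exponent gives a nontrivial residue, hence 44 generates the full group.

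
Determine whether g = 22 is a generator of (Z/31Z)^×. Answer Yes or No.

Yes

φ(31) = 31 − 1 = 30 = 2 · 3 · 5.
An element g generates (Z/31Z)^× iff g^(30/q) ≢ 1 (mod 31) for each prime q ∈ {2, 3, 5}.
22^15 ≡ 30 (mod 31)  [q = 2: ≢ 1 ✓]
22^10 ≡ 5 (mod 31)  [q = 3: ≢ 1 ✓]
22^6 ≡ 8 (mod 31)  [q = 5: ≢ 1 ✓]
All checks pass, so 22 has order 30 and is a primitive root modulo 31.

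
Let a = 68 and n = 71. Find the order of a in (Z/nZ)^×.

70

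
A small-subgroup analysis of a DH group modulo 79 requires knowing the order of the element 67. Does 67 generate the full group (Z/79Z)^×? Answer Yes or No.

φ(79) = 79 − 1 = 78 = 2 · 3 · 13.
It suffices to check that the order of 67 is not a proper divisor of 78: compute 67^(78/q) for q ∈ {2, 3, 13}.
67^39 ≡ 1 (mod 79)  [q = 2: ≡ 1 ✗]
67^26 ≡ 1 (mod 79)  [q = 3: ≡ 1 ✗]
67^6 ≡ 21 (mod 79)  [q = 13: ≢ 1 ✓]
The check at q = 2 fails, so 67 generates a proper subgroup.

No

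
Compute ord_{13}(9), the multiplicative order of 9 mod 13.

By Lagrange's theorem, ord_13(9) divides φ(13) = 13 − 1 = 12 = 2^2 · 3.
Divisors of 12: 1, 2, 3, 4, 6, 12.
Compute 9^d (mod 13) for the divisors d until we hit 1:
9^1 ≡ 9
9^2 ≡ 3
9^3 ≡ 1
Therefore the multiplicative order of 9 modulo 13 is 3.

3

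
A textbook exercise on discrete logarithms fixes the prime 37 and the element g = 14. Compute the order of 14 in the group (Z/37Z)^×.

12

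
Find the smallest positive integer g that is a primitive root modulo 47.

5

φ(47) = 47 − 1 = 46 = 2 · 23.
Test candidates g = 2, 3, … against the prime factors q ∈ {2, 23} of φ(47): g is a generator iff g^(46/q) ≢ 1 for every such q.
g = 2: 2^23 ≡ 1 — hits 1, so not a primitive root.
g = 3: 3^23 ≡ 1 — hits 1, so not a primitive root.
g = 4: 4^23 ≡ 1 — hits 1, so not a primitive root.
g = 5: 5^23 ≡ 46; 5^2 ≡ 25 — none is 1, so 5 is a primitive root.
So 5 is the smallest generator of (Z/47Z)^×.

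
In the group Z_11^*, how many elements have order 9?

0

φ(11) = 11 − 1 = 10 = 2 · 5.
In a cyclic group of order 10, there are φ(d) elements of order d for each divisor d of 10, and zero for non-divisors.
Here 10 is not a multiple of 9, so there are no elements of order 9.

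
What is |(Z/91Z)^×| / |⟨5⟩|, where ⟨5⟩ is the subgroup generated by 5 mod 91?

The order of 5 must divide φ(91) = φ(7·13) = (7−1)·(13−1) = 6·12 = 72 = 2^3 · 3^2.
Divisors of 72: 1, 2, 3, 4, 6, 8, 9, 12, 18, 24, 36, 72.
Test each divisor d:
5^1 ≡ 5 (mod 91)
5^2 ≡ 25 (mod 91)
5^3 ≡ 34 (mod 91)
5^4 ≡ 79 (mod 91)
5^6 ≡ 64 (mod 91)
5^8 ≡ 53 (mod 91)
5^9 ≡ 83 (mod 91)
5^12 ≡ 1 (mod 91) ✓
So ord_91(5) = 12, hence |⟨5⟩| = 12.
Index = |(Z/91Z)^×| / |⟨5⟩| = 72 / 12 = 6.

6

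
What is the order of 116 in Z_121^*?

110

By Lagrange's theorem, ord_121(116) divides φ(121) = φ(11^2) = 11·(11−1) = 110 = 2 · 5 · 11.
Divisors of 110: 1, 2, 5, 10, 11, 22, 55, 110.
Compute 116^d (mod 121) for the divisors d until we hit 1:
116^1 ≡ 116
116^2 ≡ 25
116^5 ≡ 21
116^10 ≡ 78
116^11 ≡ 94
116^22 ≡ 3
116^55 ≡ 120
116^110 ≡ 1
The smallest such exponent is 110, so the order of 116 is 110.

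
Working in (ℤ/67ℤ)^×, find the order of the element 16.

By Lagrange's theorem, ord_67(16) divides φ(67) = 67 − 1 = 66 = 2 · 3 · 11.
Divisors of 66: 1, 2, 3, 6, 11, 22, 33, 66.
Compute 16^d (mod 67) for the divisors d until we hit 1:
16^1 ≡ 16 (mod 67)
16^2 ≡ 55 (mod 67)
16^3 ≡ 9 (mod 67)
16^6 ≡ 14 (mod 67)
16^11 ≡ 29 (mod 67)
16^22 ≡ 37 (mod 67)
16^33 ≡ 1 (mod 67) ✓
Therefore the multiplicative order of 16 modulo 67 is 33.

33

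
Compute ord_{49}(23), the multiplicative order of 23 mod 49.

The order of 23 must divide φ(49) = φ(7^2) = 7·(7−1) = 42 = 2 · 3 · 7.
Divisors of 42: 1, 2, 3, 6, 7, 14, 21, 42.
Test each divisor d:
23^1 ≡ 23
23^2 ≡ 39
23^3 ≡ 15
23^6 ≡ 29
23^7 ≡ 30
23^14 ≡ 18
23^21 ≡ 1
The smallest such exponent is 21, so the order of 23 is 21.

21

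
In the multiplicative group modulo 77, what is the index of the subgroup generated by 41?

6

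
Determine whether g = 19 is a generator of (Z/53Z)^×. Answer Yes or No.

φ(53) = 53 − 1 = 52 = 2^2 · 13.
An element g generates (Z/53Z)^× iff g^(52/q) ≢ 1 (mod 53) for each prime q ∈ {2, 13}.
19^26 ≡ 52 (mod 53)  [q = 2: ≢ 1 ✓]
19^4 ≡ 47 (mod 53)  [q = 13: ≢ 1 ✓]
Every test exponent gives a nontrivial residue, hence 19 generates the full group.

Yes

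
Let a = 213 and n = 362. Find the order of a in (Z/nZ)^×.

36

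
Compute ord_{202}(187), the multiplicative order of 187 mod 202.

100

The order of 187 must divide φ(202) = φ(2)·φ(101) = 1·100 = 100 = 2^2 · 5^2.
Divisors of 100: 1, 2, 4, 5, 10, 20, 25, 50, 100.
Evaluate successive powers at the divisors of 100:
187^1 ≡ 187
187^2 ≡ 23
187^4 ≡ 125
187^5 ≡ 145
187^10 ≡ 17
187^20 ≡ 87
187^25 ≡ 91
187^50 ≡ 201
187^100 ≡ 1
The smallest such exponent is 100, so the order of 187 is 100.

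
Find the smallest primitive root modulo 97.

5

φ(97) = 97 − 1 = 96 = 2^5 · 3.
Test candidates g = 2, 3, … against the prime factors q ∈ {2, 3} of φ(97): g is a generator iff g^(96/q) ≢ 1 for every such q.
g = 2: 2^48 ≡ 1 — hits 1, so not a primitive root.
g = 3: 3^48 ≡ 1 — hits 1, so not a primitive root.
g = 4: 4^48 ≡ 1 — hits 1, so not a primitive root.
g = 5: 5^48 ≡ 96; 5^32 ≡ 35 — none is 1, so 5 is a primitive root.
So 5 is the smallest generator of (Z/97Z)^×.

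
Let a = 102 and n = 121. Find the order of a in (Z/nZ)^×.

The order of 102 must divide φ(121) = φ(11^2) = 11·(11−1) = 110 = 2 · 5 · 11.
Divisors of 110: 1, 2, 5, 10, 11, 22, 55, 110.
Test each divisor d:
102^1 ≡ 102 (mod 121)
102^2 ≡ 119 (mod 121)
102^5 ≡ 45 (mod 121)
102^10 ≡ 89 (mod 121)
102^11 ≡ 3 (mod 121)
102^22 ≡ 9 (mod 121)
102^55 ≡ 1 (mod 121) ✓
So ord_121(102) = 55.

55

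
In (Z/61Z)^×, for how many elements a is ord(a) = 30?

8

φ(61) = 61 − 1 = 60 = 2^2 · 3 · 5.
In a cyclic group of order 60, there are φ(d) elements of order d for each divisor d of 60, and zero for non-divisors.
30 = 2 · 3 · 5 divides 60, and φ(30) = 8.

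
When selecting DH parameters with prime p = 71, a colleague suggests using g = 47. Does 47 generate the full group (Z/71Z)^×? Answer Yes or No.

Yes

φ(71) = 71 − 1 = 70 = 2 · 5 · 7.
47 is a primitive root mod 71 iff 47^(φ(71)/q) ≢ 1 for every prime q | φ(71), i.e. q ∈ {2, 5, 7}.
47^35 ≡ 70 (mod 71)  [q = 2: ≢ 1 ✓]
47^14 ≡ 25 (mod 71)  [q = 5: ≢ 1 ✓]
47^10 ≡ 37 (mod 71)  [q = 7: ≢ 1 ✓]
Every test exponent gives a nontrivial residue, hence 47 generates the full group.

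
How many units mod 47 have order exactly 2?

1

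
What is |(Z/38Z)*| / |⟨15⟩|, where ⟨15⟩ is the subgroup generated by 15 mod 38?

1

The order of 15 must divide φ(38) = φ(2)·φ(19) = 1·18 = 18 = 2 · 3^2.
Divisors of 18: 1, 2, 3, 6, 9, 18.
Test each divisor d:
15^1 ≡ 15 (mod 38)
15^2 ≡ 35 (mod 38)
15^3 ≡ 31 (mod 38)
15^6 ≡ 11 (mod 38)
15^9 ≡ 37 (mod 38)
15^18 ≡ 1 (mod 38) ✓
So ord_38(15) = 18, hence |⟨15⟩| = 18.
Index = |(Z/38Z)^×| / |⟨15⟩| = 18 / 18 = 1.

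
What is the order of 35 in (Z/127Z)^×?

63

Since 35 ∈ (Z/127Z)^×, its order divides φ(127) = 127 − 1 = 126 = 2 · 3^2 · 7.
Divisors of 126: 1, 2, 3, 6, 7, 9, 14, 18, 21, 42, 63, 126.
Compute 35^d (mod 127) for the divisors d until we hit 1:
35^1 ≡ 35
35^2 ≡ 82
35^3 ≡ 76
35^6 ≡ 61
35^7 ≡ 103
35^9 ≡ 64
35^14 ≡ 68
35^18 ≡ 32
35^21 ≡ 19
35^42 ≡ 107
35^63 ≡ 1
The smallest such exponent is 63, so the order of 35 is 63.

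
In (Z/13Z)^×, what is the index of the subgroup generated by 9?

4

ord(9) | φ(13) = 13 − 1 = 12 = 2^2 · 3.
Divisors of 12: 1, 2, 3, 4, 6, 12.
Check 9^d mod 13 for each divisor in increasing order:
9^1 ≡ 9 (mod 13)
9^2 ≡ 3 (mod 13)
9^3 ≡ 1 (mod 13) ✓
Thus |⟨9⟩| = ord(9) = 3.
The index is φ(13) / ord(9) = 12 / 3 = 4.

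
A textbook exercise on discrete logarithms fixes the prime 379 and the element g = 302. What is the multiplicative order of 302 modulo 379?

126

Since 302 ∈ (Z/379Z)^×, its order divides φ(379) = 379 − 1 = 378 = 2 · 3^3 · 7.
Divisors of 378: 1, 2, 3, 6, 7, 9, 14, 18, 21, 27, 42, 54, 63, 126, 189, 378.
Check 302^d mod 379 for each divisor in increasing order:
302^1 ≡ 302 (mod 379)
302^2 ≡ 244 (mod 379)
302^3 ≡ 162 (mod 379)
302^6 ≡ 93 (mod 379)
302^7 ≡ 40 (mod 379)
302^9 ≡ 285 (mod 379)
302^14 ≡ 84 (mod 379)
302^18 ≡ 119 (mod 379)
302^21 ≡ 328 (mod 379)
302^27 ≡ 184 (mod 379)
302^42 ≡ 327 (mod 379)
302^54 ≡ 125 (mod 379)
302^63 ≡ 378 (mod 379)
302^126 ≡ 1 (mod 379) ✓
Therefore the multiplicative order of 302 modulo 379 is 126.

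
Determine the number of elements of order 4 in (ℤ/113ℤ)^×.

2

φ(113) = 113 − 1 = 112 = 2^4 · 7.
Since (Z/113Z)^× is cyclic of order 112, the number of elements of order d is φ(d) when d | 112 and 0 otherwise.
4 = 2^2 divides 112, and φ(4) = 2.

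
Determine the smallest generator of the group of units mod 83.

φ(83) = 83 − 1 = 82 = 2 · 41.
g is a primitive root iff g^(82/q) ≢ 1 (mod 83) for each prime q ∈ {2, 41}.
g = 2: 2^41 ≡ 82; 2^2 ≡ 4 — none is 1, so 2 is a primitive root.
Hence the least primitive root of 83 is 2.

2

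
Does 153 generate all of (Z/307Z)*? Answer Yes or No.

No

φ(307) = 307 − 1 = 306 = 2 · 3^2 · 17.
Test 153^(306/q) mod 307 for each prime factor q of 306:
153^153 ≡ 1 (mod 307)  [q = 2: ≡ 1 ✗]
153^102 ≡ 1 (mod 307)  [q = 3: ≡ 1 ✗]
153^18 ≡ 9 (mod 307)  [q = 17: ≢ 1 ✓]
153^153 ≡ 1 shows ord(153) | 153, strictly less than φ(307); not a primitive root.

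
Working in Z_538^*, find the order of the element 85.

Since 85 ∈ (Z/538Z)^×, its order divides φ(538) = φ(2)·φ(269) = 1·268 = 268 = 2^2 · 67.
Divisors of 268: 1, 2, 4, 67, 134, 268.
Evaluate successive powers at the divisors of 268:
85^1 ≡ 85 (mod 538)
85^2 ≡ 231 (mod 538)
85^4 ≡ 99 (mod 538)
85^67 ≡ 187 (mod 538)
85^134 ≡ 537 (mod 538)
85^268 ≡ 1 (mod 538) ✓
The smallest such exponent is 268, so the order of 85 is 268.

268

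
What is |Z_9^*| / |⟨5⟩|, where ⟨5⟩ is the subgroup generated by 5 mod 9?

ord(5) | φ(9) = φ(3^2) = 3·(3−1) = 6 = 2 · 3.
Divisors of 6: 1, 2, 3, 6.
Check 5^d mod 9 for each divisor in increasing order:
5^1 ≡ 5
5^2 ≡ 7
5^3 ≡ 8
5^6 ≡ 1
The order of 5 is 6, so the subgroup it generates has 6 elements.
[(Z/9Z)^× : ⟨5⟩] = 6/6 = 1.

1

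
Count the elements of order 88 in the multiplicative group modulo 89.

40

φ(89) = 89 − 1 = 88 = 2^3 · 11.
(Z/89Z)^× is cyclic (|G| = 88); a cyclic group of order m has exactly φ(d) elements of each order d | m, and none otherwise.
88 = 2^3 · 11 divides 88, and φ(88) = 40.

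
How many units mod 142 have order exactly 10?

4

φ(142) = φ(2)·φ(71) = 1·70 = 70 = 2 · 5 · 7.
Since (Z/142Z)^× is cyclic of order 70, the number of elements of order d is φ(d) when d | 70 and 0 otherwise.
10 = 2 · 5 divides 70, and φ(10) = 4.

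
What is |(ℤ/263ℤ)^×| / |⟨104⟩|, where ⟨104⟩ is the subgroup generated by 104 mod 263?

The order of 104 must divide φ(263) = 263 − 1 = 262 = 2 · 131.
Divisors of 262: 1, 2, 131, 262.
Compute 104^d (mod 263) for the divisors d until we hit 1:
104^1 ≡ 104 (mod 263)
104^2 ≡ 33 (mod 263)
104^131 ≡ 1 (mod 263) ✓
Thus |⟨104⟩| = ord(104) = 131.
[(Z/263Z)^× : ⟨104⟩] = 262/131 = 2.

2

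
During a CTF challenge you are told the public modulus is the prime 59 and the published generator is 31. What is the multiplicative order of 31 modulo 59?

58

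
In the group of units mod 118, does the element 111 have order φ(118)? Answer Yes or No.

Yes

φ(118) = φ(2)·φ(59) = 1·58 = 58 = 2 · 29.
111 is a primitive root mod 118 iff 111^(φ(118)/q) ≢ 1 for every prime q | φ(118), i.e. q ∈ {2, 29}.
111^29 ≡ 117 (mod 118)  [q = 2: ≢ 1 ✓]
111^2 ≡ 49 (mod 118)  [q = 29: ≢ 1 ✓]
Every test exponent gives a nontrivial residue, hence 111 generates the full group.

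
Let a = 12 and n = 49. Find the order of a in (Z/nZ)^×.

42

Since 12 ∈ (Z/49Z)^×, its order divides φ(49) = φ(7^2) = 7·(7−1) = 42 = 2 · 3 · 7.
Divisors of 42: 1, 2, 3, 6, 7, 14, 21, 42.
Test each divisor d:
12^1 ≡ 12 (mod 49)
12^2 ≡ 46 (mod 49)
12^3 ≡ 13 (mod 49)
12^6 ≡ 22 (mod 49)
12^7 ≡ 19 (mod 49)
12^14 ≡ 18 (mod 49)
12^21 ≡ 48 (mod 49)
12^42 ≡ 1 (mod 49) ✓
Hence ord(12) = 42.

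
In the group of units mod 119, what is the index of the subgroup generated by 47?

8

By Lagrange's theorem, ord_119(47) divides φ(119) = φ(7·17) = (7−1)·(17−1) = 6·16 = 96 = 2^5 · 3.
Divisors of 96: 1, 2, 3, 4, 6, 8, 12, 16, 24, 32, 48, 96.
Check 47^d mod 119 for each divisor in increasing order:
47^1 ≡ 47 (mod 119)
47^2 ≡ 67 (mod 119)
47^3 ≡ 55 (mod 119)
47^4 ≡ 86 (mod 119)
47^6 ≡ 50 (mod 119)
47^8 ≡ 18 (mod 119)
47^12 ≡ 1 (mod 119) ✓
So ord_119(47) = 12, hence |⟨47⟩| = 12.
[(Z/119Z)^× : ⟨47⟩] = 96/12 = 8.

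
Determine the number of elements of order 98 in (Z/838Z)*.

0

φ(838) = φ(2)·φ(419) = 1·418 = 418 = 2 · 11 · 19.
Since (Z/838Z)^× is cyclic of order 418, the number of elements of order d is φ(d) when d | 418 and 0 otherwise.
98 does not divide 418, so no element of (Z/838Z)^× has order 98.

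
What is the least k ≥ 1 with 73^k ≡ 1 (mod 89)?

22

The order of 73 must divide φ(89) = 89 − 1 = 88 = 2^3 · 11.
Divisors of 88: 1, 2, 4, 8, 11, 22, 44, 88.
Evaluate successive powers at the divisors of 88:
73^1 ≡ 73 (mod 89)
73^2 ≡ 78 (mod 89)
73^4 ≡ 32 (mod 89)
73^8 ≡ 45 (mod 89)
73^11 ≡ 88 (mod 89)
73^22 ≡ 1 (mod 89) ✓
The smallest such exponent is 22, so the order of 73 is 22.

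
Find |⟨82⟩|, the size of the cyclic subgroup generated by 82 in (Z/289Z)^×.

272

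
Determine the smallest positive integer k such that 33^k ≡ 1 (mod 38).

By Lagrange's theorem, ord_38(33) divides φ(38) = φ(2)·φ(19) = 1·18 = 18 = 2 · 3^2.
Divisors of 18: 1, 2, 3, 6, 9, 18.
Check 33^d mod 38 for each divisor in increasing order:
33^1 ≡ 33 (mod 38)
33^2 ≡ 25 (mod 38)
33^3 ≡ 27 (mod 38)
33^6 ≡ 7 (mod 38)
33^9 ≡ 37 (mod 38)
33^18 ≡ 1 (mod 38) ✓
The smallest such exponent is 18, so the order of 33 is 18.

18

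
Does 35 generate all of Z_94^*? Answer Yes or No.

Yes

φ(94) = φ(2)·φ(47) = 1·46 = 46 = 2 · 23.
It suffices to check that the order of 35 is not a proper divisor of 46: compute 35^(46/q) for q ∈ {2, 23}.
35^23 ≡ 93 (mod 94)  [q = 2: ≢ 1 ✓]
35^2 ≡ 3 (mod 94)  [q = 23: ≢ 1 ✓]
Every test exponent gives a nontrivial residue, hence 35 generates the full group.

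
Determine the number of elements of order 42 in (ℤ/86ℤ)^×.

12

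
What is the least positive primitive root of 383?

φ(383) = 383 − 1 = 382 = 2 · 191.
g is a primitive root iff g^(382/q) ≢ 1 (mod 383) for each prime q ∈ {2, 191}.
g = 2: 2^191 ≡ 1 — hits 1, so not a primitive root.
g = 3: 3^191 ≡ 1 — hits 1, so not a primitive root.
g = 4: 4^191 ≡ 1 — hits 1, so not a primitive root.
g = 5: 5^191 ≡ 382; 5^2 ≡ 25 — none is 1, so 5 is a primitive root.
So 5 is the smallest generator of (Z/383Z)^×.

5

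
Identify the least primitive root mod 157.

φ(157) = 157 − 1 = 156 = 2^2 · 3 · 13.
g is a primitive root iff g^(156/q) ≢ 1 (mod 157) for each prime q ∈ {2, 3, 13}.
g = 2: 2^78 ≡ 156; 2^52 ≡ 1 — hits 1, so not a primitive root.
g = 3: 3^78 ≡ 1 — hits 1, so not a primitive root.
g = 4: 4^78 ≡ 1 — hits 1, so not a primitive root.
g = 5: 5^78 ≡ 156; 5^52 ≡ 12; 5^12 ≡ 130 — none is 1, so 5 is a primitive root.
So 5 is the smallest generator of (Z/157Z)^×.

5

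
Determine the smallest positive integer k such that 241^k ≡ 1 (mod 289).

Since 241 ∈ (Z/289Z)^×, its order divides φ(289) = φ(17^2) = 17·(17−1) = 272 = 2^4 · 17.
Divisors of 272: 1, 2, 4, 8, 16, 17, 34, 68, 136, 272.
Check 241^d mod 289 for each divisor in increasing order:
241^1 ≡ 241 (mod 289)
241^2 ≡ 281 (mod 289)
241^4 ≡ 64 (mod 289)
241^8 ≡ 50 (mod 289)
241^16 ≡ 188 (mod 289)
241^17 ≡ 224 (mod 289)
241^34 ≡ 179 (mod 289)
241^68 ≡ 251 (mod 289)
241^136 ≡ 288 (mod 289)
241^272 ≡ 1 (mod 289) ✓
The smallest such exponent is 272, so the order of 241 is 272.

272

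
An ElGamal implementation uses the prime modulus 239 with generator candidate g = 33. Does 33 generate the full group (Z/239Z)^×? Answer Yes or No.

No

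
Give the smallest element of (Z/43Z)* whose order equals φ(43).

3

φ(43) = 43 − 1 = 42 = 2 · 3 · 7.
g is a primitive root iff g^(42/q) ≢ 1 (mod 43) for each prime q ∈ {2, 3, 7}.
g = 2: 2^21 ≡ 42; 2^14 ≡ 1 — hits 1, so not a primitive root.
g = 3: 3^21 ≡ 42; 3^14 ≡ 36; 3^6 ≡ 41 — none is 1, so 3 is a primitive root.
So 3 is the smallest generator of (Z/43Z)^×.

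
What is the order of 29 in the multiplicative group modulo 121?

By Lagrange's theorem, ord_121(29) divides φ(121) = φ(11^2) = 11·(11−1) = 110 = 2 · 5 · 11.
Divisors of 110: 1, 2, 5, 10, 11, 22, 55, 110.
Check 29^d mod 121 for each divisor in increasing order:
29^1 ≡ 29 (mod 121)
29^2 ≡ 115 (mod 121)
29^5 ≡ 76 (mod 121)
29^10 ≡ 89 (mod 121)
29^11 ≡ 40 (mod 121)
29^22 ≡ 27 (mod 121)
29^55 ≡ 120 (mod 121)
29^110 ≡ 1 (mod 121) ✓
The smallest such exponent is 110, so the order of 29 is 110.

110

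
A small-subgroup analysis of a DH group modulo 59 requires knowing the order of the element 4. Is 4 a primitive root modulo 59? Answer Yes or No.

No

φ(59) = 59 − 1 = 58 = 2 · 29.
4 is a primitive root mod 59 iff 4^(φ(59)/q) ≢ 1 for every prime q | φ(59), i.e. q ∈ {2, 29}.
4^29 ≡ 1 (mod 59)  [q = 2: ≡ 1 ✗]
4^2 ≡ 16 (mod 59)  [q = 29: ≢ 1 ✓]
4^29 ≡ 1 shows ord(4) | 29, strictly less than φ(59); not a primitive root.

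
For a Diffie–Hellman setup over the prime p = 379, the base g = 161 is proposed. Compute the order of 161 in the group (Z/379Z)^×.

378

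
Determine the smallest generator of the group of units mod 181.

φ(181) = 181 − 1 = 180 = 2^2 · 3^2 · 5.
Test candidates g = 2, 3, … against the prime factors q ∈ {2, 3, 5} of φ(181): g is a generator iff g^(180/q) ≢ 1 for every such q.
g = 2: 2^90 ≡ 180; 2^60 ≡ 48; 2^36 ≡ 59 — none is 1, so 2 is a primitive root.
The smallest primitive root modulo 181 is 2.

2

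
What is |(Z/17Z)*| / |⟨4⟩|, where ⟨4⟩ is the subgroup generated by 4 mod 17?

4

By Lagrange's theorem, ord_17(4) divides φ(17) = 17 − 1 = 16 = 2^4.
Divisors of 16: 1, 2, 4, 8, 16.
Check 4^d mod 17 for each divisor in increasing order:
4^1 ≡ 4
4^2 ≡ 16
4^4 ≡ 1
So ord_17(4) = 4, hence |⟨4⟩| = 4.
The index is φ(17) / ord(4) = 16 / 4 = 4.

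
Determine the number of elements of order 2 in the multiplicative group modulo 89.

1

φ(89) = 89 − 1 = 88 = 2^3 · 11.
Since (Z/89Z)^× is cyclic of order 88, the number of elements of order d is φ(d) when d | 88 and 0 otherwise.
2 | 88, and φ(2) = 2 − 1 = 1.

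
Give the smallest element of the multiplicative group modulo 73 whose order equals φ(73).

5

φ(73) = 73 − 1 = 72 = 2^3 · 3^2.
g is a primitive root iff g^(72/q) ≢ 1 (mod 73) for each prime q ∈ {2, 3}.
g = 2: 2^36 ≡ 1 — hits 1, so not a primitive root.
g = 3: 3^36 ≡ 1 — hits 1, so not a primitive root.
g = 4: 4^36 ≡ 1 — hits 1, so not a primitive root.
g = 5: 5^36 ≡ 72; 5^24 ≡ 8 — none is 1, so 5 is a primitive root.
The smallest primitive root modulo 73 is 5.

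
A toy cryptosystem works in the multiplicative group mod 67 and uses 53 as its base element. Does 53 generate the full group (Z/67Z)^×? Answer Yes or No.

No

φ(67) = 67 − 1 = 66 = 2 · 3 · 11.
It suffices to check that the order of 53 is not a proper divisor of 66: compute 53^(66/q) for q ∈ {2, 3, 11}.
53^33 ≡ 66 (mod 67)  [q = 2: ≢ 1 ✓]
53^22 ≡ 1 (mod 67)  [q = 3: ≡ 1 ✗]
53^6 ≡ 9 (mod 67)  [q = 11: ≢ 1 ✓]
53^22 ≡ 1 shows ord(53) | 22, strictly less than φ(67); not a primitive root.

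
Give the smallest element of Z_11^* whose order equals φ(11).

φ(11) = 11 − 1 = 10 = 2 · 5.
g is a primitive root iff g^(10/q) ≢ 1 (mod 11) for each prime q ∈ {2, 5}.
g = 2: 2^5 ≡ 10; 2^2 ≡ 4 — none is 1, so 2 is a primitive root.
The smallest primitive root modulo 11 is 2.

2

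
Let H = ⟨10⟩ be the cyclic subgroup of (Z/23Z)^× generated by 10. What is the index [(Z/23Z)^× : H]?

1

The order of 10 must divide φ(23) = 23 − 1 = 22 = 2 · 11.
Divisors of 22: 1, 2, 11, 22.
Test each divisor d:
10^1 ≡ 10
10^2 ≡ 8
10^11 ≡ 22
10^22 ≡ 1
So ord_23(10) = 22, hence |⟨10⟩| = 22.
Index = |(Z/23Z)^×| / |⟨10⟩| = 22 / 22 = 1.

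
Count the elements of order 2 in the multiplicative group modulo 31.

φ(31) = 31 − 1 = 30 = 2 · 3 · 5.
(Z/31Z)^× is cyclic (|G| = 30); a cyclic group of order m has exactly φ(d) elements of each order d | m, and none otherwise.
2 | 30, and φ(2) = 2 − 1 = 1.

1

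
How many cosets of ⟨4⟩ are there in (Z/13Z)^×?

By Lagrange's theorem, ord_13(4) divides φ(13) = 13 − 1 = 12 = 2^2 · 3.
Divisors of 12: 1, 2, 3, 4, 6, 12.
Evaluate successive powers at the divisors of 12:
4^1 ≡ 4
4^2 ≡ 3
4^3 ≡ 12
4^4 ≡ 9
4^6 ≡ 1
Thus |⟨4⟩| = ord(4) = 6.
[(Z/13Z)^× : ⟨4⟩] = 12/6 = 2.

2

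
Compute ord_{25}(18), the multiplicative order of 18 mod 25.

ord(18) | φ(25) = φ(5^2) = 5·(5−1) = 20 = 2^2 · 5.
Divisors of 20: 1, 2, 4, 5, 10, 20.
Test each divisor d:
18^1 ≡ 18
18^2 ≡ 24
18^4 ≡ 1
So ord_25(18) = 4.

4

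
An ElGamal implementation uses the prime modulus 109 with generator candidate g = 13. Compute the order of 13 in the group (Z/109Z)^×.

108

The order of 13 must divide φ(109) = 109 − 1 = 108 = 2^2 · 3^3.
Divisors of 108: 1, 2, 3, 4, 6, 9, 12, 18, 27, 36, 54, 108.
Test each divisor d:
13^1 ≡ 13 (mod 109)
13^2 ≡ 60 (mod 109)
13^3 ≡ 17 (mod 109)
13^4 ≡ 3 (mod 109)
13^6 ≡ 71 (mod 109)
13^9 ≡ 8 (mod 109)
13^12 ≡ 27 (mod 109)
13^18 ≡ 64 (mod 109)
13^27 ≡ 76 (mod 109)
13^36 ≡ 63 (mod 109)
13^54 ≡ 108 (mod 109)
13^108 ≡ 1 (mod 109) ✓
Therefore the multiplicative order of 13 modulo 109 is 108.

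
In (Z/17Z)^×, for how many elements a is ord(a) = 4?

2

φ(17) = 17 − 1 = 16 = 2^4.
(Z/17Z)^× is cyclic (|G| = 16); a cyclic group of order m has exactly φ(d) elements of each order d | m, and none otherwise.
4 = 2^2 divides 16, and φ(4) = 2.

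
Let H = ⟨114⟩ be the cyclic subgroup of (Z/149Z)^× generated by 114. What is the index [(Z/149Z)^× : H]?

Since 114 ∈ (Z/149Z)^×, its order divides φ(149) = 149 − 1 = 148 = 2^2 · 37.
Divisors of 148: 1, 2, 4, 37, 74, 148.
Evaluate successive powers at the divisors of 148:
114^1 ≡ 114
114^2 ≡ 33
114^4 ≡ 46
114^37 ≡ 1
The order of 114 is 37, so the subgroup it generates has 37 elements.
The index is φ(149) / ord(114) = 148 / 37 = 4.

4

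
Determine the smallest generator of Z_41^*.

φ(41) = 41 − 1 = 40 = 2^3 · 5.
g is a primitive root iff g^(40/q) ≢ 1 (mod 41) for each prime q ∈ {2, 5}.
g = 2: 2^20 ≡ 1 — hits 1, so not a primitive root.
g = 3: 3^20 ≡ 40; 3^8 ≡ 1 — hits 1, so not a primitive root.
g = 4: 4^20 ≡ 1 — hits 1, so not a primitive root.
g = 5: 5^20 ≡ 1 — hits 1, so not a primitive root.
g = 6: 6^20 ≡ 40; 6^8 ≡ 10 — none is 1, so 6 is a primitive root.
The smallest primitive root modulo 41 is 6.

6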